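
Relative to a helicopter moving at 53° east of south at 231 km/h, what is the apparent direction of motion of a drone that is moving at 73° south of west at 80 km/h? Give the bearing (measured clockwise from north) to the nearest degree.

287°

Taking east as x and north as y: drone velocity = (-23.390, -76.504) km/h; helicopter velocity = (184.485, -139.019) km/h.
Velocity of drone relative to helicopter = (-23.390, -76.504) − (184.485, -139.019) = (-207.875, 62.515) km/h.
Bearing = atan2(-207.87, 62.51) = 286.74° clockwise from north.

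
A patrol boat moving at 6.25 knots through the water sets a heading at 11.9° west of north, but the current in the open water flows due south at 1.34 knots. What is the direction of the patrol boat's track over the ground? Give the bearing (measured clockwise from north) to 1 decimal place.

344.9°

Taking east as x and north as y: velocity relative to the water = (-1.289, 6.116) knots; the water relative to ground = (0.000, -1.340) knots.
Velocity relative to ground = (-1.289, 6.116) + (0.000, -1.340) = (-1.289, 4.776) knots.
Bearing = atan2(-1.29, 4.78) = 344.90° clockwise from north.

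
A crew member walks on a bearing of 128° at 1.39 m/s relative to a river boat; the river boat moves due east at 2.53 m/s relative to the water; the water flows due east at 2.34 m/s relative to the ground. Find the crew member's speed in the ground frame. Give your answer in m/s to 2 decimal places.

6.03 m/s

In east/north components (m/s): crew member relative to river boat = (1.095, -0.856); river boat relative to water = (2.530, 0.000); water relative to ground = (2.340, 0.000).
Sum = (5.965, -0.856) m/s.
Speed = |(5.965, -0.856)| = 6.026 m/s.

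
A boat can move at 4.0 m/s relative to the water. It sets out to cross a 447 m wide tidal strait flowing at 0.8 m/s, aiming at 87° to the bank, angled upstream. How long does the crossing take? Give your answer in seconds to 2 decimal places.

111.90 s

The component of the boat's velocity perpendicular to the bank is 4.0 × sin 87° = 3.995 m/s.
The flow acts along the bank and has no component across it.
Time = 447 / 3.995 = 111.903 s.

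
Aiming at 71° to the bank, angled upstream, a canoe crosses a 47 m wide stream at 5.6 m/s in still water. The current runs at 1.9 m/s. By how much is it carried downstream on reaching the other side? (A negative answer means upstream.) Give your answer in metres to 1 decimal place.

Perpendicular speed = 5.295 m/s; crossing time = 47 / 5.295 = 8.876 s.
Net downstream speed = 0.077 m/s.
Drift = 0.077 × 8.876 = 0.682 m (downstream).

0.7 m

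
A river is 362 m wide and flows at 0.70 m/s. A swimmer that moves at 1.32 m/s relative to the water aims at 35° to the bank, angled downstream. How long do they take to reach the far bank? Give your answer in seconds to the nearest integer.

The component of the swimmer's velocity perpendicular to the bank is 1.32 × sin 35° = 0.757 m/s.
Only the cross-stream component determines the crossing time; the current contributes nothing perpendicular to the bank.
Time = 362 / 0.757 = 478.127 s.

478 s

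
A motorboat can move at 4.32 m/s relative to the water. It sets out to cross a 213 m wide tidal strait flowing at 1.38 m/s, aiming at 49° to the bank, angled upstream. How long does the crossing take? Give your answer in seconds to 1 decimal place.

65.3 s

The component of the motorboat's velocity perpendicular to the bank is 4.32 × sin 49° = 3.260 m/s.
The flow acts along the bank and has no component across it.
Time = 213 / 3.260 = 65.331 s.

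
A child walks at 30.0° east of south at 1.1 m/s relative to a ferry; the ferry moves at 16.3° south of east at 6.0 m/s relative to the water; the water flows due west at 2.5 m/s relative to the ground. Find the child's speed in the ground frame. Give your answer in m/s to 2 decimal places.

In east/north components (m/s): child relative to ferry = (0.550, -0.953); ferry relative to water = (5.759, -1.684); water relative to ground = (-2.500, 0.000).
Sum = (3.809, -2.637) m/s.
Speed = |(3.809, -2.637)| = 4.632 m/s.

4.63 m/s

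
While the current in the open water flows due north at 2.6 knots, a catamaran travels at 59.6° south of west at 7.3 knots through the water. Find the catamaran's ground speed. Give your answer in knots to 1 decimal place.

Taking east as x and north as y: velocity relative to the water = (-3.694, -6.296) knots; the water relative to ground = (0.000, 2.600) knots.
Velocity relative to ground = (-3.694, -6.296) + (0.000, 2.600) = (-3.694, -3.696) knots.
Speed = |(-3.694, -3.696)| = 5.226 knots.

5.2 knots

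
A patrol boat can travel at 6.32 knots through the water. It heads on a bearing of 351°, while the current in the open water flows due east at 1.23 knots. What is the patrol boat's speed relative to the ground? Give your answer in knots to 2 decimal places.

Taking east as x and north as y: velocity relative to the water = (-0.989, 6.242) knots; the water relative to ground = (1.230, 0.000) knots.
Velocity relative to ground = (-0.989, 6.242) + (1.230, 0.000) = (0.241, 6.242) knots.
Speed = |(0.241, 6.242)| = 6.247 knots.

6.25 knots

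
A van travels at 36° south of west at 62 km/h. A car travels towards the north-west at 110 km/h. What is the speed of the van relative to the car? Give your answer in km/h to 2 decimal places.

Taking east as x and north as y: van velocity = (-50.159, -36.443) km/h; car velocity = (-77.782, 77.782) km/h.
Velocity of van relative to car = (-50.159, -36.443) − (-77.782, 77.782) = (27.623, -114.224) km/h.
Magnitude = |(27.623, -114.224)| = 117.517 km/h.

117.52 km/h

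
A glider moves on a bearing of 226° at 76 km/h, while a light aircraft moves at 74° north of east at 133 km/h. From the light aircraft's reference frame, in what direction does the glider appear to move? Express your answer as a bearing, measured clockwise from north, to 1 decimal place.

206.8°

Taking east as x and north as y: glider velocity = (-54.670, -52.794) km/h; light aircraft velocity = (36.660, 127.848) km/h.
Velocity of glider relative to light aircraft = (-54.670, -52.794) − (36.660, 127.848) = (-91.330, -180.642) km/h.
Bearing = atan2(-91.33, -180.64) = 206.82° clockwise from north.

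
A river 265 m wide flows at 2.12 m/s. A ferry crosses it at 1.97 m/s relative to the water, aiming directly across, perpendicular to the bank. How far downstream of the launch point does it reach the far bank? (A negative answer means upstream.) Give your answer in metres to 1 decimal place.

285.2 m

Perpendicular speed = 1.970 m/s; crossing time = 265 / 1.970 = 134.518 s.
Net downstream speed = 2.120 m/s.
Drift = 2.120 × 134.518 = 285.178 m (downstream).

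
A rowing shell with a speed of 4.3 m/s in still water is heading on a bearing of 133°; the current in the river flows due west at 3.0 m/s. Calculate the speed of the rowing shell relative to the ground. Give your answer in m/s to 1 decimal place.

Taking east as x and north as y: velocity relative to the water = (3.145, -2.933) m/s; the water relative to ground = (-3.000, 0.000) m/s.
Velocity relative to ground = (3.145, -2.933) + (-3.000, 0.000) = (0.145, -2.933) m/s.
Speed = |(0.145, -2.933)| = 2.936 m/s.

2.9 m/s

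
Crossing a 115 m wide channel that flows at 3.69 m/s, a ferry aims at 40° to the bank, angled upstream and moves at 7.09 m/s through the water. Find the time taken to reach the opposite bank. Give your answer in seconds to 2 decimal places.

The component of the ferry's velocity perpendicular to the bank is 7.09 × sin 40° = 4.557 m/s.
Only the cross-stream component determines the crossing time; the current contributes nothing perpendicular to the bank.
Time = 115 / 4.557 = 25.234 s.

25.23 s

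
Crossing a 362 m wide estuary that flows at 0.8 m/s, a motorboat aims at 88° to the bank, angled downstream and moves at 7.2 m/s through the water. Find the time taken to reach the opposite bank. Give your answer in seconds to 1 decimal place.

50.3 s

The component of the motorboat's velocity perpendicular to the bank is 7.2 × sin 88° = 7.196 m/s.
The flow acts along the bank and has no component across it.
Time = 362 / 7.196 = 50.308 s.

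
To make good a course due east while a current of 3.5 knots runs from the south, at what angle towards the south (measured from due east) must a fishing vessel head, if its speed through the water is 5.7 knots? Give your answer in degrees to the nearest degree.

The current pushes perpendicular to the desired track; the heading must have a component into the current equal to 3.5 knots: 5.7 sin θ = 3.5.
sin θ = 0.6140, so θ = 37.882°.

38°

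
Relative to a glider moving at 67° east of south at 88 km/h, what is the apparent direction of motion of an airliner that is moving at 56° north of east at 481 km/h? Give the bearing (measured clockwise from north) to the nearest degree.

Taking east as x and north as y: airliner velocity = (268.972, 398.767) km/h; glider velocity = (81.004, -34.384) km/h.
Velocity of airliner relative to glider = (268.972, 398.767) − (81.004, -34.384) = (187.967, 433.151) km/h.
Bearing = atan2(187.97, 433.15) = 23.46° clockwise from north.

023°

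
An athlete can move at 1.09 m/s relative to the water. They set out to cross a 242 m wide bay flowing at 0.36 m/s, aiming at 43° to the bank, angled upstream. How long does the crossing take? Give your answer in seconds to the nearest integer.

326 s

The component of the athlete's velocity perpendicular to the bank is 1.09 × sin 43° = 0.743 m/s.
Only the cross-stream component determines the crossing time; the current contributes nothing perpendicular to the bank.
Time = 242 / 0.743 = 325.541 s.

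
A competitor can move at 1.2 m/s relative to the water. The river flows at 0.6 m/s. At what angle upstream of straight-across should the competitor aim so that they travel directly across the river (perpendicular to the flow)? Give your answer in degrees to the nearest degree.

To cancel the current, the upstream component of the competitor's velocity must equal the flow: 1.2 sin θ = 0.6.
sin θ = 0.6 / 1.2 = 0.5000.
θ = arcsin(0.5000) = 30.000°.

30°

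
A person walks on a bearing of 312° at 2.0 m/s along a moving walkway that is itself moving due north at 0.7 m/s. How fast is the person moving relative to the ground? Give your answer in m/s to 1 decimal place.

Taking east as x and north as y: moving walkway velocity = (0.000, 0.700) m/s; person velocity relative to moving walkway = (-1.486, 1.338) m/s.
Velocity relative to ground = (0.000, 0.700) + (-1.486, 1.338) = (-1.486, 2.038) m/s.
Speed = |(-1.486, 2.038)| = 2.523 m/s.

2.5 m/s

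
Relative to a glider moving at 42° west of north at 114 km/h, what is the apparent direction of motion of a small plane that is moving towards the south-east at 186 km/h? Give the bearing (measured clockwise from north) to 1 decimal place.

136.1°

Taking east as x and north as y: small plane velocity = (131.522, -131.522) km/h; glider velocity = (-76.281, 84.719) km/h.
Velocity of small plane relative to glider = (131.522, -131.522) − (-76.281, 84.719) = (207.803, -216.240) km/h.
Bearing = atan2(207.80, -216.24) = 136.14° clockwise from north.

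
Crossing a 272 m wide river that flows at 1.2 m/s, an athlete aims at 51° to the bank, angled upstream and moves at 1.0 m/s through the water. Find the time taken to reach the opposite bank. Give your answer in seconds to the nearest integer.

The component of the athlete's velocity perpendicular to the bank is 1.0 × sin 51° = 0.777 m/s.
The flow acts along the bank and has no component across it.
Time = 272 / 0.777 = 349.999 s.

350 s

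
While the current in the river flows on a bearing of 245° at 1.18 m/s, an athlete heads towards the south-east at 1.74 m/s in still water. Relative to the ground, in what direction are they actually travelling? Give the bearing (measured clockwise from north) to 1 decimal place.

Taking east as x and north as y: velocity relative to the water = (1.230, -1.230) m/s; the water relative to ground = (-1.069, -0.499) m/s.
Velocity relative to ground = (1.230, -1.230) + (-1.069, -0.499) = (0.161, -1.729) m/s.
Bearing = atan2(0.16, -1.73) = 174.68° clockwise from north.

174.7°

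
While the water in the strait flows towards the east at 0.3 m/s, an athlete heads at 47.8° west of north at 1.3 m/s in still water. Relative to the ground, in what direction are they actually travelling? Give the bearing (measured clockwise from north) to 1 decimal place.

Taking east as x and north as y: velocity relative to the water = (-0.963, 0.873) m/s; the water relative to ground = (0.300, 0.000) m/s.
Velocity relative to ground = (-0.963, 0.873) + (0.300, 0.000) = (-0.663, 0.873) m/s.
Bearing = atan2(-0.66, 0.87) = 322.79° clockwise from north.

322.8°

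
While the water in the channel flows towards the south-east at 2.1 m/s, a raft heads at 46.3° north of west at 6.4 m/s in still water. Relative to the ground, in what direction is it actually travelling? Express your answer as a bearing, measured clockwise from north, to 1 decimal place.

Taking east as x and north as y: velocity relative to the water = (-4.422, 4.627) m/s; the water relative to ground = (1.485, -1.485) m/s.
Velocity relative to ground = (-4.422, 4.627) + (1.485, -1.485) = (-2.937, 3.142) m/s.
Bearing = atan2(-2.94, 3.14) = 316.93° clockwise from north.

316.9°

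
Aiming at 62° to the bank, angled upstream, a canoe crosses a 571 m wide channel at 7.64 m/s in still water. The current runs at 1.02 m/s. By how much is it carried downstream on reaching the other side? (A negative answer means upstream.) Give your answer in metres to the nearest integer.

Perpendicular speed = 6.746 m/s; crossing time = 571 / 6.746 = 84.646 s.
Net downstream speed = -2.567 m/s.
Drift = -2.567 × 84.646 = -217.267 m (upstream).

-217 m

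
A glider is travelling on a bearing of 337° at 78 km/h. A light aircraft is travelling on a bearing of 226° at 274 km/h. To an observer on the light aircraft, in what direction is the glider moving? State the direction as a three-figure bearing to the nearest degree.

Taking east as x and north as y: glider velocity = (-30.477, 71.799) km/h; light aircraft velocity = (-197.099, -190.336) km/h.
Velocity of glider relative to light aircraft = (-30.477, 71.799) − (-197.099, -190.336) = (166.622, 262.136) km/h.
Bearing = atan2(166.62, 262.14) = 32.44° clockwise from north.

032°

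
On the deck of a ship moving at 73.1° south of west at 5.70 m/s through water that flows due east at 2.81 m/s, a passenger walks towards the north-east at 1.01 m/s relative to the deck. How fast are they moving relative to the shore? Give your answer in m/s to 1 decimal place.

5.1 m/s

In east/north components (m/s): passenger relative to ship = (0.714, 0.714); ship relative to water = (-1.657, -5.454); water relative to ground = (2.810, 0.000).
Sum = (1.867, -4.740) m/s.
Speed = |(1.867, -4.740)| = 5.094 m/s.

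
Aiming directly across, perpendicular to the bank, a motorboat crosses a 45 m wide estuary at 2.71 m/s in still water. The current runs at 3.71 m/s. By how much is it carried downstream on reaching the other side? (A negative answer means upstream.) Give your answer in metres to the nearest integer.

Perpendicular speed = 2.710 m/s; crossing time = 45 / 2.710 = 16.605 s.
Net downstream speed = 3.710 m/s.
Drift = 3.710 × 16.605 = 61.605 m (downstream).

62 m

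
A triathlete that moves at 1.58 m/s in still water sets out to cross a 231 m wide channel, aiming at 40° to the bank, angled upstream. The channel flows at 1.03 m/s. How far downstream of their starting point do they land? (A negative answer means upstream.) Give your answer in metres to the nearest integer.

-41 m

Perpendicular speed = 1.016 m/s; crossing time = 231 / 1.016 = 227.451 s.
Net downstream speed = -0.180 m/s.
Drift = -0.180 × 227.451 = -41.021 m (upstream).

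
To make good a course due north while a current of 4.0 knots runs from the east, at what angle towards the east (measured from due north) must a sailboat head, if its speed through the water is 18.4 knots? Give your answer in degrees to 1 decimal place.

The current pushes perpendicular to the desired track; the heading must have a component into the current equal to 4.0 knots: 18.4 sin θ = 4.0.
sin θ = 0.2174, so θ = 12.556°.

12.6°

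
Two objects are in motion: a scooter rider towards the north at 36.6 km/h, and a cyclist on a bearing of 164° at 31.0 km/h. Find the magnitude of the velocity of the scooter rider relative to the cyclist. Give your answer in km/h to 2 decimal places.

66.95 km/h

Taking east as x and north as y: scooter rider velocity = (0.000, 36.600) km/h; cyclist velocity = (8.545, -29.799) km/h.
Velocity of scooter rider relative to cyclist = (0.000, 36.600) − (8.545, -29.799) = (-8.545, 66.399) km/h.
Magnitude = |(-8.545, 66.399)| = 66.947 km/h.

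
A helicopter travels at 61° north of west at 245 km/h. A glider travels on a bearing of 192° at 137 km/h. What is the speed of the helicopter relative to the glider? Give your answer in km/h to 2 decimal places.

359.80 km/h

Taking east as x and north as y: helicopter velocity = (-118.778, 214.282) km/h; glider velocity = (-28.484, -134.006) km/h.
Velocity of helicopter relative to glider = (-118.778, 214.282) − (-28.484, -134.006) = (-90.294, 348.288) km/h.
Magnitude = |(-90.294, 348.288)| = 359.802 km/h.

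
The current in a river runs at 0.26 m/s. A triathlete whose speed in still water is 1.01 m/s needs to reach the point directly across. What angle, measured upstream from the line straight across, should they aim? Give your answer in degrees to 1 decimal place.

14.9°

To cancel the current, the upstream component of the triathlete's velocity must equal the flow: 1.01 sin θ = 0.26.
sin θ = 0.26 / 1.01 = 0.2574.
θ = arcsin(0.2574) = 14.917°.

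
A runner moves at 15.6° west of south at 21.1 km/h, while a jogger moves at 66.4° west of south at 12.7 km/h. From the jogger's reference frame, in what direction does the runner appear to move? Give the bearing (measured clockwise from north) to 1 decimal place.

158.6°

Taking east as x and north as y: runner velocity = (-5.674, -20.323) km/h; jogger velocity = (-11.638, -5.084) km/h.
Velocity of runner relative to jogger = (-5.674, -20.323) − (-11.638, -5.084) = (5.964, -15.238) km/h.
Bearing = atan2(5.96, -15.24) = 158.63° clockwise from north.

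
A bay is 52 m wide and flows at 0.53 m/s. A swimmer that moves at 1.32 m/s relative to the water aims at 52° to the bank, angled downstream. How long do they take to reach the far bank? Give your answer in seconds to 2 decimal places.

49.99 s

The component of the swimmer's velocity perpendicular to the bank is 1.32 × sin 52° = 1.040 m/s.
Only the cross-stream component determines the crossing time; the current contributes nothing perpendicular to the bank.
Time = 52 / 1.040 = 49.992 s.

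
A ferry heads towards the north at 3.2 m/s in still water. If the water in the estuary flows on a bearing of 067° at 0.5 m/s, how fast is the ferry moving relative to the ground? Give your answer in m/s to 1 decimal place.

Taking east as x and north as y: velocity relative to the water = (0.000, 3.200) m/s; the water relative to ground = (0.460, 0.195) m/s.
Velocity relative to ground = (0.000, 3.200) + (0.460, 0.195) = (0.460, 3.395) m/s.
Speed = |(0.460, 3.395)| = 3.426 m/s.

3.4 m/s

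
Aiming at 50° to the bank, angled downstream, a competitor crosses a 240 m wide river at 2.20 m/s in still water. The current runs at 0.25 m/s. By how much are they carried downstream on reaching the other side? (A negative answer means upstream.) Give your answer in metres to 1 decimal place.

237.0 m

Perpendicular speed = 1.685 m/s; crossing time = 240 / 1.685 = 142.408 s.
Net downstream speed = 1.664 m/s.
Drift = 1.664 × 142.408 = 236.986 m (downstream).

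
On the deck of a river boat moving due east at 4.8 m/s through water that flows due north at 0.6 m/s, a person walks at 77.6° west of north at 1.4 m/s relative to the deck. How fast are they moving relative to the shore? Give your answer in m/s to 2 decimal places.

3.55 m/s

In east/north components (m/s): person relative to river boat = (-1.367, 0.301); river boat relative to water = (4.800, 0.000); water relative to ground = (0.000, 0.600).
Sum = (3.433, 0.901) m/s.
Speed = |(3.433, 0.901)| = 3.549 m/s.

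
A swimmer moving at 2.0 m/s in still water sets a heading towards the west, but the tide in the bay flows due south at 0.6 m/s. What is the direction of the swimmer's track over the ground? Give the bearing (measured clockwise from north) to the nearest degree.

253°

Taking east as x and north as y: velocity relative to the water = (-2.000, 0.000) m/s; the water relative to ground = (0.000, -0.600) m/s.
Velocity relative to ground = (-2.000, 0.000) + (0.000, -0.600) = (-2.000, -0.600) m/s.
Bearing = atan2(-2.00, -0.60) = 253.30° clockwise from north.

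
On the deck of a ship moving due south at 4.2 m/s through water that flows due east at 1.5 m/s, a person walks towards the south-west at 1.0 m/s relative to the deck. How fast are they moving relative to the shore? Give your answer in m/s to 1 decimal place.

5.0 m/s

In east/north components (m/s): person relative to ship = (-0.707, -0.707); ship relative to water = (0.000, -4.200); water relative to ground = (1.500, 0.000).
Sum = (0.793, -4.907) m/s.
Speed = |(0.793, -4.907)| = 4.971 m/s.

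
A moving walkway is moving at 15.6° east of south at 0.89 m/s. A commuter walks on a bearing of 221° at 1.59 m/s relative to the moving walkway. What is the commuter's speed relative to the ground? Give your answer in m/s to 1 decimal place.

2.2 m/s

Taking east as x and north as y: moving walkway velocity = (0.239, -0.857) m/s; commuter velocity relative to moving walkway = (-1.043, -1.200) m/s.
Velocity relative to ground = (0.239, -0.857) + (-1.043, -1.200) = (-0.804, -2.057) m/s.
Speed = |(-0.804, -2.057)| = 2.209 m/s.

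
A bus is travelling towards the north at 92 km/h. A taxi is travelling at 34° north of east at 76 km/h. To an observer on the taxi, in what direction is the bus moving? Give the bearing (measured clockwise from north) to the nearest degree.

Taking east as x and north as y: bus velocity = (0.000, 92.000) km/h; taxi velocity = (63.007, 42.499) km/h.
Velocity of bus relative to taxi = (0.000, 92.000) − (63.007, 42.499) = (-63.007, 49.501) km/h.
Bearing = atan2(-63.01, 49.50) = 308.15° clockwise from north.

308°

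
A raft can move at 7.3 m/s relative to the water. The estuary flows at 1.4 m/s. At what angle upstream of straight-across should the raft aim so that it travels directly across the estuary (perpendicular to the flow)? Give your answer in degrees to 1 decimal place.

11.1°

To cancel the current, the upstream component of the raft's velocity must equal the flow: 7.3 sin θ = 1.4.
sin θ = 1.4 / 7.3 = 0.1918.
θ = arcsin(0.1918) = 11.057°.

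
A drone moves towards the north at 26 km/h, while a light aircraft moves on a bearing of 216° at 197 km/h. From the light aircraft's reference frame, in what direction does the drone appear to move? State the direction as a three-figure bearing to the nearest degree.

032°

Taking east as x and north as y: drone velocity = (0.000, 26.000) km/h; light aircraft velocity = (-115.794, -159.376) km/h.
Velocity of drone relative to light aircraft = (0.000, 26.000) − (-115.794, -159.376) = (115.794, 185.376) km/h.
Bearing = atan2(115.79, 185.38) = 31.99° clockwise from north.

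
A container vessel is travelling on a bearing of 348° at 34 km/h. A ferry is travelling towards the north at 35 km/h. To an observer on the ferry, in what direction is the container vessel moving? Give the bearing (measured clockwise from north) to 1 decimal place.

Taking east as x and north as y: container vessel velocity = (-7.069, 33.257) km/h; ferry velocity = (0.000, 35.000) km/h.
Velocity of container vessel relative to ferry = (-7.069, 33.257) − (0.000, 35.000) = (-7.069, -1.743) km/h.
Bearing = atan2(-7.07, -1.74) = 256.15° clockwise from north.

256.1°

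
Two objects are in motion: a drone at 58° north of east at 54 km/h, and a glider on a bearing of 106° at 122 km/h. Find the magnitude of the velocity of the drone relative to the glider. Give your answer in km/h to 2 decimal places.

Taking east as x and north as y: drone velocity = (28.616, 45.795) km/h; glider velocity = (117.274, -33.628) km/h.
Velocity of drone relative to glider = (28.616, 45.795) − (117.274, -33.628) = (-88.658, 79.422) km/h.
Magnitude = |(-88.658, 79.422)| = 119.030 km/h.

119.03 km/h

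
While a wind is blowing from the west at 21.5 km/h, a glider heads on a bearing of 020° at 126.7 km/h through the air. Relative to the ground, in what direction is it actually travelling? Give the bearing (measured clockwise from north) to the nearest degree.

Taking east as x and north as y: velocity relative to the air = (43.334, 119.059) km/h; the air relative to ground = (21.500, 0.000) km/h.
Velocity relative to ground = (43.334, 119.059) + (21.500, 0.000) = (64.834, 119.059) km/h.
Bearing = atan2(64.83, 119.06) = 28.57° clockwise from north.

029°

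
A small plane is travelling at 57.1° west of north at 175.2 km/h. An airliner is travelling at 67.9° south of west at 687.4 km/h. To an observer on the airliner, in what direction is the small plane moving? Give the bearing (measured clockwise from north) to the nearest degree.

009°

Taking east as x and north as y: small plane velocity = (-147.101, 95.164) km/h; airliner velocity = (-258.617, -636.896) km/h.
Velocity of small plane relative to airliner = (-147.101, 95.164) − (-258.617, -636.896) = (111.515, 732.060) km/h.
Bearing = atan2(111.52, 732.06) = 8.66° clockwise from north.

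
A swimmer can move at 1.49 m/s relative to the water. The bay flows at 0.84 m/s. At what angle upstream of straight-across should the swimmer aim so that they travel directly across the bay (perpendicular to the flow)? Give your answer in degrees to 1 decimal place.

34.3°

To cancel the current, the upstream component of the swimmer's velocity must equal the flow: 1.49 sin θ = 0.84.
sin θ = 0.84 / 1.49 = 0.5638.
θ = arcsin(0.5638) = 34.316°.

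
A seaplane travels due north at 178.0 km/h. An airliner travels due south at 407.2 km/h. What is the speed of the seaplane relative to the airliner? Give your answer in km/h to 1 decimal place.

585.2 km/h

Taking east as x and north as y: seaplane velocity = (0.000, 178.000) km/h; airliner velocity = (0.000, -407.200) km/h.
Velocity of seaplane relative to airliner = (0.000, 178.000) − (0.000, -407.200) = (0.000, 585.200) km/h.
Magnitude = |(0.000, 585.200)| = 585.200 km/h.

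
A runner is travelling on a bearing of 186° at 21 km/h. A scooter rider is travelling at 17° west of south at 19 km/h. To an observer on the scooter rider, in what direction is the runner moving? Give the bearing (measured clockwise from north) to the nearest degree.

129°

Taking east as x and north as y: runner velocity = (-2.195, -20.885) km/h; scooter rider velocity = (-5.555, -18.170) km/h.
Velocity of runner relative to scooter rider = (-2.195, -20.885) − (-5.555, -18.170) = (3.360, -2.715) km/h.
Bearing = atan2(3.36, -2.72) = 128.94° clockwise from north.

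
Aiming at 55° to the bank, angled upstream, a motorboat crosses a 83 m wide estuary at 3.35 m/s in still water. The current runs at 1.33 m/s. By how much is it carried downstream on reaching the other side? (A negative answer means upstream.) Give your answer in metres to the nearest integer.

-18 m

Perpendicular speed = 2.744 m/s; crossing time = 83 / 2.744 = 30.246 s.
Net downstream speed = -0.591 m/s.
Drift = -0.591 × 30.246 = -17.890 m (upstream).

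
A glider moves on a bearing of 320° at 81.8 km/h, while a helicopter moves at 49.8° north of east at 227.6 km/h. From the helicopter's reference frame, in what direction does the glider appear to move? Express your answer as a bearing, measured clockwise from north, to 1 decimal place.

Taking east as x and north as y: glider velocity = (-52.580, 62.662) km/h; helicopter velocity = (146.906, 173.840) km/h.
Velocity of glider relative to helicopter = (-52.580, 62.662) − (146.906, 173.840) = (-199.486, -111.178) km/h.
Bearing = atan2(-199.49, -111.18) = 240.87° clockwise from north.

240.9°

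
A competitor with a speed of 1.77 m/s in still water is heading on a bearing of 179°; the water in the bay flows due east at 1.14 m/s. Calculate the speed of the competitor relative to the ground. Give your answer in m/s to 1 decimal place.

2.1 m/s

Taking east as x and north as y: velocity relative to the water = (0.031, -1.770) m/s; the water relative to ground = (1.140, 0.000) m/s.
Velocity relative to ground = (0.031, -1.770) + (1.140, 0.000) = (1.171, -1.770) m/s.
Speed = |(1.171, -1.770)| = 2.122 m/s.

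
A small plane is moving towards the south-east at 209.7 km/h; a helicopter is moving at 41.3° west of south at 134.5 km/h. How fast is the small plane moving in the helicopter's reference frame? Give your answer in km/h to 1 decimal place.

Taking east as x and north as y: small plane velocity = (148.280, -148.280) km/h; helicopter velocity = (-88.770, -101.045) km/h.
Velocity of small plane relative to helicopter = (148.280, -148.280) − (-88.770, -101.045) = (237.051, -47.235) km/h.
Magnitude = |(237.051, -47.235)| = 241.711 km/h.

241.7 km/h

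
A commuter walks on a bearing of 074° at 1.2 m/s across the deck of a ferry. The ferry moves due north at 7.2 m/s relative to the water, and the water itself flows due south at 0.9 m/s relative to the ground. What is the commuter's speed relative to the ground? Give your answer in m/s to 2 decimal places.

6.73 m/s

In east/north components (m/s): commuter relative to ferry = (1.154, 0.331); ferry relative to water = (0.000, 7.200); water relative to ground = (0.000, -0.900).
Sum = (1.154, 6.631) m/s.
Speed = |(1.154, 6.631)| = 6.730 m/s.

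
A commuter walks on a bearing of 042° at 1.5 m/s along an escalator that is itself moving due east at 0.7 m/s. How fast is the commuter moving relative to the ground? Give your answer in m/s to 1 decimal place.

Taking east as x and north as y: escalator velocity = (0.700, 0.000) m/s; commuter velocity relative to escalator = (1.004, 1.115) m/s.
Velocity relative to ground = (0.700, 0.000) + (1.004, 1.115) = (1.704, 1.115) m/s.
Speed = |(1.704, 1.115)| = 2.036 m/s.

2.0 m/s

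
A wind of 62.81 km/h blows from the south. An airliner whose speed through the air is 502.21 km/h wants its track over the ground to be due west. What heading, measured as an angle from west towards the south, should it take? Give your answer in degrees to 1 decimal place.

7.2°

The wind pushes perpendicular to the desired track; the heading must have a component into the wind equal to 62.81 km/h: 502.21 sin θ = 62.81.
sin θ = 0.1251, so θ = 7.185°.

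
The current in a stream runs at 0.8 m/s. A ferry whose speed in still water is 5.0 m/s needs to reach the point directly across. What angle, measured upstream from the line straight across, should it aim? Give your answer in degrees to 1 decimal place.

9.2°

To cancel the current, the upstream component of the ferry's velocity must equal the flow: 5.0 sin θ = 0.8.
sin θ = 0.8 / 5.0 = 0.1600.
θ = arcsin(0.1600) = 9.207°.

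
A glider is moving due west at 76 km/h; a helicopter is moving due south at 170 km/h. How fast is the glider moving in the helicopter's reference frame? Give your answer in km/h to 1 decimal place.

186.2 km/h

Taking east as x and north as y: glider velocity = (-76.000, 0.000) km/h; helicopter velocity = (0.000, -170.000) km/h.
Velocity of glider relative to helicopter = (-76.000, 0.000) − (0.000, -170.000) = (-76.000, 170.000) km/h.
Magnitude = |(-76.000, 170.000)| = 186.215 km/h.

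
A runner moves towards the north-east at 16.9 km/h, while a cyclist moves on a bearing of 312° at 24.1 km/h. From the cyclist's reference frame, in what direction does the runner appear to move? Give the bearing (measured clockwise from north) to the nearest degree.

Taking east as x and north as y: runner velocity = (11.950, 11.950) km/h; cyclist velocity = (-17.910, 16.126) km/h.
Velocity of runner relative to cyclist = (11.950, 11.950) − (-17.910, 16.126) = (29.860, -4.176) km/h.
Bearing = atan2(29.86, -4.18) = 97.96° clockwise from north.

098°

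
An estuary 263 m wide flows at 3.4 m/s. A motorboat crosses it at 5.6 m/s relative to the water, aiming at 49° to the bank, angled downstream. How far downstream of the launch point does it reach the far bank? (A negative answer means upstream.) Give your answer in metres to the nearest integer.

Perpendicular speed = 4.226 m/s; crossing time = 263 / 4.226 = 62.228 s.
Net downstream speed = 7.074 m/s.
Drift = 7.074 × 62.228 = 440.199 m (downstream).

440 m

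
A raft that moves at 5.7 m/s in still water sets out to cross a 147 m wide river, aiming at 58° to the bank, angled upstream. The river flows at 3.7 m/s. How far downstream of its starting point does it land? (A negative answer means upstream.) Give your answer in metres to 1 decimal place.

Perpendicular speed = 4.834 m/s; crossing time = 147 / 4.834 = 30.410 s.
Net downstream speed = 0.679 m/s.
Drift = 0.679 × 30.410 = 20.663 m (downstream).

20.7 m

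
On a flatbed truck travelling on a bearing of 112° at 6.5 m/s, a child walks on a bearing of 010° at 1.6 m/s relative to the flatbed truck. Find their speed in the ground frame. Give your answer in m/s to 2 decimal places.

Taking east as x and north as y: flatbed truck velocity = (6.027, -2.435) m/s; child velocity relative to flatbed truck = (0.278, 1.576) m/s.
Velocity relative to ground = (6.027, -2.435) + (0.278, 1.576) = (6.305, -0.859) m/s.
Speed = |(6.305, -0.859)| = 6.363 m/s.

6.36 m/s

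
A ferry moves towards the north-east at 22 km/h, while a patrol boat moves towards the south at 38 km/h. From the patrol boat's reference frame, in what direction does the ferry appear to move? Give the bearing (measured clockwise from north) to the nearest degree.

Taking east as x and north as y: ferry velocity = (15.556, 15.556) km/h; patrol boat velocity = (0.000, -38.000) km/h.
Velocity of ferry relative to patrol boat = (15.556, 15.556) − (0.000, -38.000) = (15.556, 53.556) km/h.
Bearing = atan2(15.56, 53.56) = 16.20° clockwise from north.

016°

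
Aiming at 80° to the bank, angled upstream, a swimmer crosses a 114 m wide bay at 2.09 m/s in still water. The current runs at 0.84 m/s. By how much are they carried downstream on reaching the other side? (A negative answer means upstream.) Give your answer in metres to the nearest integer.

Perpendicular speed = 2.058 m/s; crossing time = 114 / 2.058 = 55.387 s.
Net downstream speed = 0.477 m/s.
Drift = 0.477 × 55.387 = 26.424 m (downstream).

26 m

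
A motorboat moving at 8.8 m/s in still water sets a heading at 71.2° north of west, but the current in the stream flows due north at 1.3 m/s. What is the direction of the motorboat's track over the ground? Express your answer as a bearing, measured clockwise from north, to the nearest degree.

344°

Taking east as x and north as y: velocity relative to the water = (-2.836, 8.331) m/s; the water relative to ground = (0.000, 1.300) m/s.
Velocity relative to ground = (-2.836, 8.331) + (0.000, 1.300) = (-2.836, 9.631) m/s.
Bearing = atan2(-2.84, 9.63) = 343.59° clockwise from north.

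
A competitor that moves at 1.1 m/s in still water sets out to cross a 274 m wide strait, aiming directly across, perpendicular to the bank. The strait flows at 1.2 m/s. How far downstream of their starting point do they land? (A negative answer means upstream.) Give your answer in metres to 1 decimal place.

298.9 m

Perpendicular speed = 1.100 m/s; crossing time = 274 / 1.100 = 249.091 s.
Net downstream speed = 1.200 m/s.
Drift = 1.200 × 249.091 = 298.909 m (downstream).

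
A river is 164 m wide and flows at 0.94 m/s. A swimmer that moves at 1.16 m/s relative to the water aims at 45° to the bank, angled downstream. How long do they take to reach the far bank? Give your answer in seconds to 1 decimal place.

The component of the swimmer's velocity perpendicular to the bank is 1.16 × sin 45° = 0.820 m/s.
Only the cross-stream component determines the crossing time; the current contributes nothing perpendicular to the bank.
Time = 164 / 0.820 = 199.941 s.

199.9 s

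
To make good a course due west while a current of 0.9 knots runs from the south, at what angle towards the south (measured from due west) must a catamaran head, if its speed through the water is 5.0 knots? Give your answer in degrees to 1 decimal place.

10.4°

The current pushes perpendicular to the desired track; the heading must have a component into the current equal to 0.9 knots: 5.0 sin θ = 0.9.
sin θ = 0.1800, so θ = 10.370°.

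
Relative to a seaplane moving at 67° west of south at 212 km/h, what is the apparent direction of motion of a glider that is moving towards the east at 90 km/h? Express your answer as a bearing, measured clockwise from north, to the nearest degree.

074°

Taking east as x and north as y: glider velocity = (90.000, 0.000) km/h; seaplane velocity = (-195.147, -82.835) km/h.
Velocity of glider relative to seaplane = (90.000, 0.000) − (-195.147, -82.835) = (285.147, 82.835) km/h.
Bearing = atan2(285.15, 82.83) = 73.80° clockwise from north.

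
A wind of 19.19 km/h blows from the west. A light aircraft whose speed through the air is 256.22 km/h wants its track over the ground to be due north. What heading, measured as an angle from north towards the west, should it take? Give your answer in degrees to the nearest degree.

4°

The wind pushes perpendicular to the desired track; the heading must have a component into the wind equal to 19.19 km/h: 256.22 sin θ = 19.19.
sin θ = 0.0749, so θ = 4.295°.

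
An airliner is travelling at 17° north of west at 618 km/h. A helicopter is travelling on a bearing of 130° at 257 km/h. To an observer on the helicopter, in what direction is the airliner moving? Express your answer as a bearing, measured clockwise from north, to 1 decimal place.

293.7°

Taking east as x and north as y: airliner velocity = (-590.996, 180.686) km/h; helicopter velocity = (196.873, -165.196) km/h.
Velocity of airliner relative to helicopter = (-590.996, 180.686) − (196.873, -165.196) = (-787.870, 345.882) km/h.
Bearing = atan2(-787.87, 345.88) = 293.70° clockwise from north.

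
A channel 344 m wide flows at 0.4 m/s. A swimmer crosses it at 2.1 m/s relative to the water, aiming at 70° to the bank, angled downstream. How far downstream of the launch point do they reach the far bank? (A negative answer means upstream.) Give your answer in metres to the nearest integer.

195 m

Perpendicular speed = 1.973 m/s; crossing time = 344 / 1.973 = 174.322 s.
Net downstream speed = 1.118 m/s.
Drift = 1.118 × 174.322 = 194.935 m (downstream).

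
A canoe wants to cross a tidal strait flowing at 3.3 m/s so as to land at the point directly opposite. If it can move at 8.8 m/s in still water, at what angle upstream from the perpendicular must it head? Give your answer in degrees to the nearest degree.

To cancel the current, the upstream component of the canoe's velocity must equal the flow: 8.8 sin θ = 3.3.
sin θ = 3.3 / 8.8 = 0.3750.
θ = arcsin(0.3750) = 22.024°.

22°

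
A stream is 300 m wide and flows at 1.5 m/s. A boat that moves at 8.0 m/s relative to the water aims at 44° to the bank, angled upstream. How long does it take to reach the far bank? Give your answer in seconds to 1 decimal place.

The component of the boat's velocity perpendicular to the bank is 8.0 × sin 44° = 5.557 m/s.
The flow acts along the bank and has no component across it.
Time = 300 / 5.557 = 53.983 s.

54.0 s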